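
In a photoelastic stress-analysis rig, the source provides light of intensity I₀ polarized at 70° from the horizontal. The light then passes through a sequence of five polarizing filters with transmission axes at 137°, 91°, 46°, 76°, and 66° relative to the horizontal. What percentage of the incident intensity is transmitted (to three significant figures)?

≈ 2.68%

I₁ = I₀ cos²(137° − 70°) = I₀ cos²(67°) = 0.1527 I₀.
I₂ = I₁ cos²(91° − 137°) = 0.1527 I₀ · cos²(46°) = 0.07367 I₀.
I₃ = I₂ cos²(46° − 91°) = 0.07367 I₀ · cos²(45°) = 0.03684 I₀.
I₄ = I₃ cos²(76° − 46°) = 0.03684 I₀ · cos²(30°) = 0.02763 I₀.
I₅ = I₄ cos²(66° − 76°) = 0.02763 I₀ · cos²(10°) = 0.02679 I₀.
That is 2.679% of the incident intensity.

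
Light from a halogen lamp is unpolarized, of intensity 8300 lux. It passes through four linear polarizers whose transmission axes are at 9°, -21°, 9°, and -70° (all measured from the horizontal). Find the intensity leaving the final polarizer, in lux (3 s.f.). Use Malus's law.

I ≈ 85.0 lux

Unpolarized light through the first polarizer → I₁ = 8300 lux/2 = 4150 lux, polarized at 9°.
I₂ = I₁ · cos²(30°) = 4150 · 0.75 = 3113 lux.
I₃ = I₂ · cos²(30°) = 3113 · 0.75 = 2334 lux.
I₄ = I₃ · cos²(79°) = 2334 · 0.03641 = 84.99 lux.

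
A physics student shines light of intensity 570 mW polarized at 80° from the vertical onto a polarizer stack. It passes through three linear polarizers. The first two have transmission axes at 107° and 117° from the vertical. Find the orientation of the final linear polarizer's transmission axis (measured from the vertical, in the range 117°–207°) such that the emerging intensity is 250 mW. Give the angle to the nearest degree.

θ ≈ 158°

I₁ = I₀ cos²(107° − 80°) = I₀ cos²(27°) = 0.7939 I₀.
I₂ = I₁ cos²(117° − 107°) = 0.7939 I₀ · cos²(10°) = 0.77 I₀.
Target fraction: 250 / 570 mW = 0.4386 of I₀.
Need I₃/I₀ = 0.4386, so cos²(θ − 117°) = 0.4386 / 0.77 = 0.5696.
θ − 117° = arccos(√0.5696) = 41.0°, giving θ ≈ 117 + 41.0 = 158.0°.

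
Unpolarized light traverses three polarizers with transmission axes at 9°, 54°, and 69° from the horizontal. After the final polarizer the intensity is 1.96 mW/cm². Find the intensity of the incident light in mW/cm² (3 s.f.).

Unpolarized light through the first polarizer → I₁ = ½ I₀, now polarized at 9°.
I₂ = I₁ cos²(54° − 9°) = 0.5 I₀ · cos²(45°) = 0.25 I₀.
I₃ = I₂ cos²(69° − 54°) = 0.25 I₀ · cos²(15°) = 0.2333 I₀.
So 1.96 mW/cm² = 0.2333 I₀, giving I₀ = 1.96/0.2333 = 8.403 mW/cm².

I₀ ≈ 8.40 mW/cm²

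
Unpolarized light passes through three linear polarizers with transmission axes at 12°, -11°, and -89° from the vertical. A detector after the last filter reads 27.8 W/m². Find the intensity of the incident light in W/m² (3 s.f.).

I₀ ≈ 1520 W/m²

Unpolarized light through the first polarizer → I₁ = ½ I₀, now polarized at 12°.
I₂ = I₁ cos²(-11° − 12°) = 0.5 I₀ · cos²(23°) = 0.4237 I₀.
I₃ = I₂ cos²(-89° + 11°) = 0.4237 I₀ · cos²(78°) = 0.01831 I₀.
So 27.8 W/m² = 0.01831 I₀, giving I₀ = 27.8/0.01831 = 1518 W/m².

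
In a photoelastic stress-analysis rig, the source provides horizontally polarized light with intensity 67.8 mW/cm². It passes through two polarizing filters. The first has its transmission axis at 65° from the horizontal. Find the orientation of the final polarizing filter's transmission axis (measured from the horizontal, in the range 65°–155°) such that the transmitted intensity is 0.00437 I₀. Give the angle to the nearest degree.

θ ≈ 146°

By Malus's law, I₁ = I₀ cos²(65° − 0°) = I₀ cos²(65°) = 0.1786 I₀.
Need I₂/I₀ = 0.00437, so cos²(θ − 65°) = 0.00437 / 0.1786 = 0.02447.
θ − 65° = arccos(√0.02447) = 81.0°, giving θ ≈ 65 + 81.0 = 146.0°.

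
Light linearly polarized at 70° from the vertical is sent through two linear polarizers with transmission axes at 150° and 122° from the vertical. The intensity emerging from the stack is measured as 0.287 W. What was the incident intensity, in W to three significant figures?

I₁ = I₀ cos²(150° − 70°) = I₀ cos²(80°) = 0.03015 I₀.
I₂ = I₁ cos²(122° − 150°) = 0.03015 I₀ · cos²(28°) = 0.02351 I₀.
So 0.287 W = 0.02351 I₀, giving I₀ = 0.287/0.02351 = 12.21 W.

I₀ ≈ 12.2 W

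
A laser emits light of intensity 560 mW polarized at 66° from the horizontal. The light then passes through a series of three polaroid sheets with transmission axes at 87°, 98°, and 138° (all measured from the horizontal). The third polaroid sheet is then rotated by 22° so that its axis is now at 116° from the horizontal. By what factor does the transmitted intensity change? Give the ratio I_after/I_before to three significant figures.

Before rotation:
By Malus's law, I₁ = I₀ cos²(87° − 66°) = I₀ cos²(21°) = 0.8716 I₀.
I₂ = I₁ cos²(98° − 87°) = 0.8716 I₀ · cos²(11°) = 0.8398 I₀.
I₃ = I₂ cos²(138° − 98°) = 0.8398 I₀ · cos²(40°) = 0.4928 I₀.
After rotation:
I₁ = I₀ cos²(87° − 66°) = I₀ cos²(21°) = 0.8716 I₀.
I₂ = I₁ cos²(98° − 87°) = 0.8716 I₀ · cos²(11°) = 0.8398 I₀.
I₃ = I₂ cos²(116° − 98°) = 0.8398 I₀ · cos²(18°) = 0.7596 I₀.
Ratio = 0.7596 / 0.4928 = 1.541.

I_new/I_old ≈ 1.54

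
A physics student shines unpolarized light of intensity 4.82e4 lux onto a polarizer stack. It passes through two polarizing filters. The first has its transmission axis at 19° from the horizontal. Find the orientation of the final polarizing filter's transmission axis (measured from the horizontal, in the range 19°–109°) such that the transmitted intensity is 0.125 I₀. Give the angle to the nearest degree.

Unpolarized light through the first polarizer → I₁ = ½ I₀, now polarized at 19°.
Need I₂/I₀ = 0.125, so cos²(θ − 19°) = 0.125 / 0.5 = 0.25.
θ − 19° = arccos(√0.25) = 60.0°, giving θ ≈ 19 + 60.0 = 79.0°.

θ ≈ 79°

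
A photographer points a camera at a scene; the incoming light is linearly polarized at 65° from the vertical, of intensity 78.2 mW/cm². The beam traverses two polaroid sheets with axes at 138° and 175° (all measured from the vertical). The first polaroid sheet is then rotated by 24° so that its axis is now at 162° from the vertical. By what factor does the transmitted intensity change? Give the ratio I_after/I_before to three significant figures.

I_new/I_old ≈ 0.259

Before rotation:
I₁ = I₀ cos²(138° − 65°) = I₀ cos²(73°) = 0.08548 I₀.
I₂ = I₁ cos²(175° − 138°) = 0.08548 I₀ · cos²(37°) = 0.05452 I₀.
After rotation:
I₁ = I₀ cos²(162° − 65°) = I₀ cos²(83°) = 0.01485 I₀.
I₂ = I₁ cos²(175° − 162°) = 0.01485 I₀ · cos²(13°) = 0.0141 I₀.
Ratio = 0.0141 / 0.05452 = 0.2586.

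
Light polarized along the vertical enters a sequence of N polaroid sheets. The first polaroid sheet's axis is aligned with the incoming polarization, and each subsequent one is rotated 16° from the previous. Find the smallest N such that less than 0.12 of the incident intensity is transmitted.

First polarizer is aligned with the polarization: full transmission.
Each further stage multiplies by cos²(16°) = 0.924.
After N polarizers: T = 0.924^(N−1). Require T < 0.12 ⇒ N−1 > ln(0.12)/ln(0.924) = 26.83, so N−1 ≥ 27 and N = 28.
Check: N=28 gives T = 0.1184 < 0.12; N=27 gives T = 0.1282.

N = 28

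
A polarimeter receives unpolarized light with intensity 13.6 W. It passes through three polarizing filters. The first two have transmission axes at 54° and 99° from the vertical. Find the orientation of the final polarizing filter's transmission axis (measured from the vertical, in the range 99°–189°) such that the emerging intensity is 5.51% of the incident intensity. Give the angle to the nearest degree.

θ ≈ 161°

Unpolarized light through the first polarizer → I₁ = ½ I₀, now polarized at 54°.
I₂ = I₁ cos²(99° − 54°) = 0.5 I₀ · cos²(45°) = 0.25 I₀.
Need I₃/I₀ = 0.0551, so cos²(θ − 99°) = 0.0551 / 0.25 = 0.2204.
θ − 99° = arccos(√0.2204) = 62.0°, giving θ ≈ 99 + 62.0 = 161.0°.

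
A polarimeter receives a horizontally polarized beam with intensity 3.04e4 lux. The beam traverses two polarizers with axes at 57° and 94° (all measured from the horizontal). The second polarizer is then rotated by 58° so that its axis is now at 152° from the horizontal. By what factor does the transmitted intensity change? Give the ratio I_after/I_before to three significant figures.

Before rotation:
By Malus's law, I₁ = I₀ cos²(57° − 0°) = I₀ cos²(57°) = 0.2966 I₀.
I₂ = I₁ cos²(94° − 57°) = 0.2966 I₀ · cos²(37°) = 0.1892 I₀.
After rotation:
I₁ = I₀ cos²(57° − 0°) = I₀ cos²(57°) = 0.2966 I₀.
Angle between axes 1 and 2: 85°. I₂ = 0.2966 I₀ · cos²(85°) = 0.002253 I₀.
Ratio = 0.002253 / 0.1892 = 0.01191.

I_new/I_old ≈ 0.0119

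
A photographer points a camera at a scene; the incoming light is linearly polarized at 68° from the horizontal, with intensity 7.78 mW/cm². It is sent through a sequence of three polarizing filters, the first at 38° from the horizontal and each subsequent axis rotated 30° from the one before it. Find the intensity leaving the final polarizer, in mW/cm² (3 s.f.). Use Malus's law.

I ≈ 3.28 mW/cm²

By Malus's law, I₁ = 7.78 mW/cm² · cos²(30°) = 5.835 mW/cm².
I₂ = I₁ · cos²(30°) = 5.835 · 0.75 = 4.376 mW/cm².
I₃ = I₂ · cos²(30°) = 4.376 · 0.75 = 3.282 mW/cm².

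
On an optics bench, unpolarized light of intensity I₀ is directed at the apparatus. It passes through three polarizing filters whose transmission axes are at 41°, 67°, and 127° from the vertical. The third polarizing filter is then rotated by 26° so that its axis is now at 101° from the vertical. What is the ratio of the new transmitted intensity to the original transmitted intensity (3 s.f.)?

I_new/I_old ≈ 2.75

Before rotation:
Unpolarized light through the first polarizer → I₁ = ½ I₀, now polarized at 41°.
I₂ = I₁ cos²(67° − 41°) = 0.5 I₀ · cos²(26°) = 0.4039 I₀.
I₃ = I₂ cos²(127° − 67°) = 0.4039 I₀ · cos²(60°) = 0.101 I₀.
After rotation:
Unpolarized light through the first polarizer → I₁ = ½ I₀, now polarized at 41°.
I₂ = I₁ cos²(67° − 41°) = 0.5 I₀ · cos²(26°) = 0.4039 I₀.
I₃ = I₂ cos²(101° − 67°) = 0.4039 I₀ · cos²(34°) = 0.2776 I₀.
Ratio = 0.2776 / 0.101 = 2.749.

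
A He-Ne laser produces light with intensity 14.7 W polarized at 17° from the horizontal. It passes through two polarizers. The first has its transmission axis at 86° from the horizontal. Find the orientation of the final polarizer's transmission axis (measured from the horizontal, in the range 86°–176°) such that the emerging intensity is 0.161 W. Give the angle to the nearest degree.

θ ≈ 159°

I₁ = I₀ cos²(86° − 17°) = I₀ cos²(69°) = 0.1284 I₀.
Target fraction: 0.161 / 14.7 W = 0.01095 of I₀.
Need I₂/I₀ = 0.01095, so cos²(θ − 86°) = 0.01095 / 0.1284 = 0.08528.
θ − 86° = arccos(√0.08528) = 73.0°, giving θ ≈ 86 + 73.0 = 159.0°.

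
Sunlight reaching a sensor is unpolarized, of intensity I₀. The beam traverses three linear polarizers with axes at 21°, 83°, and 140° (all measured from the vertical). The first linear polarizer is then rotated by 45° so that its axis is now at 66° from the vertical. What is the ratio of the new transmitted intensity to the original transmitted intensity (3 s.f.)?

I_new/I_old ≈ 4.15

Before rotation:
Unpolarized light through the first polarizer → I₁ = ½ I₀, now polarized at 21°.
I₂ = I₁ cos²(83° − 21°) = 0.5 I₀ · cos²(62°) = 0.1102 I₀.
I₃ = I₂ cos²(140° − 83°) = 0.1102 I₀ · cos²(57°) = 0.03269 I₀.
After rotation:
Unpolarized light through the first polarizer → I₁ = ½ I₀, now polarized at 66°.
I₂ = I₁ cos²(83° − 66°) = 0.5 I₀ · cos²(17°) = 0.4573 I₀.
I₃ = I₂ cos²(140° − 83°) = 0.4573 I₀ · cos²(57°) = 0.1356 I₀.
Ratio = 0.1356 / 0.03269 = 4.149.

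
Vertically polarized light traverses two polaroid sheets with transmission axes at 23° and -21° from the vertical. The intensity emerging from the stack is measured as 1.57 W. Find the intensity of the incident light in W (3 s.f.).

I₁ = I₀ cos²(23° − 0°) = I₀ cos²(23°) = 0.8473 I₀.
I₂ = I₁ cos²(-21° − 23°) = 0.8473 I₀ · cos²(44°) = 0.4385 I₀.
So 1.57 W = 0.4385 I₀, giving I₀ = 1.57/0.4385 = 3.581 W.

I₀ ≈ 3.58 W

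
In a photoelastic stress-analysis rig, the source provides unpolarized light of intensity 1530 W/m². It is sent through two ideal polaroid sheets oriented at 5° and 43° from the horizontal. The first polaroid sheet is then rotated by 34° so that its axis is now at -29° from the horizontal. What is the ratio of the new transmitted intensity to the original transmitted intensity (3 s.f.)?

Before rotation:
Unpolarized light through the first polarizer → I₁ = ½ I₀, now polarized at 5°.
I₂ = I₁ cos²(43° − 5°) = 0.5 I₀ · cos²(38°) = 0.3105 I₀.
After rotation:
Unpolarized light through the first polarizer → I₁ = ½ I₀, now polarized at -29°.
I₂ = I₁ cos²(43° + 29°) = 0.5 I₀ · cos²(72°) = 0.04775 I₀.
Ratio = 0.04775 / 0.3105 = 0.1538.

I_new/I_old ≈ 0.154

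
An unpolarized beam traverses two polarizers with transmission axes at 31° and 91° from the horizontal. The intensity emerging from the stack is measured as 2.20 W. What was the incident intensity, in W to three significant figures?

I₀ ≈ 17.6 W

Unpolarized light through the first polarizer → I₁ = ½ I₀, now polarized at 31°.
I₂ = I₁ cos²(91° − 31°) = 0.5 I₀ · cos²(60°) = 0.125 I₀.
So 2.20 W = 0.125 I₀, giving I₀ = 2.20/0.125 = 17.6 W.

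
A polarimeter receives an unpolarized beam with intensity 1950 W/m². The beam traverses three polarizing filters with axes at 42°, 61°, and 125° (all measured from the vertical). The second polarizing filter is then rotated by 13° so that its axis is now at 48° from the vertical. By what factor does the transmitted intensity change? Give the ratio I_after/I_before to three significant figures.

Before rotation:
Unpolarized light through the first polarizer → I₁ = ½ I₀, now polarized at 42°.
I₂ = I₁ cos²(61° − 42°) = 0.5 I₀ · cos²(19°) = 0.447 I₀.
I₃ = I₂ cos²(125° − 61°) = 0.447 I₀ · cos²(64°) = 0.0859 I₀.
After rotation:
Unpolarized light through the first polarizer → I₁ = ½ I₀, now polarized at 42°.
I₂ = I₁ cos²(48° − 42°) = 0.5 I₀ · cos²(6°) = 0.4945 I₀.
I₃ = I₂ cos²(125° − 48°) = 0.4945 I₀ · cos²(77°) = 0.02503 I₀.
Ratio = 0.02503 / 0.0859 = 0.2913.

I_new/I_old ≈ 0.291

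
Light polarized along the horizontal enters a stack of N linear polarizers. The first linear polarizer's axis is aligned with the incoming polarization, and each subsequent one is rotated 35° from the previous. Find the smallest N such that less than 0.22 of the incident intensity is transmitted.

N = 5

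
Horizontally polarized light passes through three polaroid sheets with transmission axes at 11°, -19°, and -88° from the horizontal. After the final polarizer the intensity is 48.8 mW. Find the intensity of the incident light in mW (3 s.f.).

I₀ ≈ 526 mW

By Malus's law, I₁ = I₀ cos²(11° − 0°) = I₀ cos²(11°) = 0.9636 I₀.
I₂ = I₁ cos²(-19° − 11°) = 0.9636 I₀ · cos²(30°) = 0.7227 I₀.
I₃ = I₂ cos²(-88° + 19°) = 0.7227 I₀ · cos²(69°) = 0.09281 I₀.
So 48.8 mW = 0.09281 I₀, giving I₀ = 48.8/0.09281 = 525.8 mW.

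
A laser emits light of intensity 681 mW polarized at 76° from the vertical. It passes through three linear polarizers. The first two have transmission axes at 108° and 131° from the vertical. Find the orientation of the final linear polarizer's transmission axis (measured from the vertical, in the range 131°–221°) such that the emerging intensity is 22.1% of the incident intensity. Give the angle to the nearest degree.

θ ≈ 184°

I₁ = I₀ cos²(108° − 76°) = I₀ cos²(32°) = 0.7192 I₀.
I₂ = I₁ cos²(131° − 108°) = 0.7192 I₀ · cos²(23°) = 0.6094 I₀.
Need I₃/I₀ = 0.221, so cos²(θ − 131°) = 0.221 / 0.6094 = 0.3627.
θ − 131° = arccos(√0.3627) = 53.0°, giving θ ≈ 131 + 53.0 = 184.0°.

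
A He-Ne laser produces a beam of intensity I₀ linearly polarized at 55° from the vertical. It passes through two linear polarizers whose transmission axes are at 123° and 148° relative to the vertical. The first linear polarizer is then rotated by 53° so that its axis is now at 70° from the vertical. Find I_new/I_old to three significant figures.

I_new/I_old ≈ 0.350

Before rotation:
I₁ = I₀ cos²(123° − 55°) = I₀ cos²(68°) = 0.1403 I₀.
I₂ = I₁ cos²(148° − 123°) = 0.1403 I₀ · cos²(25°) = 0.1153 I₀.
After rotation:
I₁ = I₀ cos²(70° − 55°) = I₀ cos²(15°) = 0.933 I₀.
I₂ = I₁ cos²(148° − 70°) = 0.933 I₀ · cos²(78°) = 0.04033 I₀.
Ratio = 0.04033 / 0.1153 = 0.3499.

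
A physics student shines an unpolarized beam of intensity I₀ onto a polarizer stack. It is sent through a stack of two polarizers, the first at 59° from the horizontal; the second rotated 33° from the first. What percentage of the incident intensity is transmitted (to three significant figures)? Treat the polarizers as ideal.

Unpolarized light through the first polarizer → I₁ = ½ I₀, now polarized at 59°.
I₂ = I₁ cos²(33°) = 0.5 · 0.7034 I₀ = 0.3517 I₀.
That is 35.17% of the incident intensity.

≈ 35.2%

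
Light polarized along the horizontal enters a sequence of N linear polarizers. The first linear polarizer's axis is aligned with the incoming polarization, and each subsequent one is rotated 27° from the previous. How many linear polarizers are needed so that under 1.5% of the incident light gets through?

First polarizer is aligned with the polarization: full transmission.
Each further stage multiplies by cos²(27°) = 0.7939.
After N polarizers: T = 0.7939^(N−1). Require T < 0.015 ⇒ N−1 > ln(0.015)/ln(0.7939) = 18.20, so N−1 ≥ 19 and N = 20.
Check: N=20 gives T = 0.01246 < 0.015; N=19 gives T = 0.01569.

N = 20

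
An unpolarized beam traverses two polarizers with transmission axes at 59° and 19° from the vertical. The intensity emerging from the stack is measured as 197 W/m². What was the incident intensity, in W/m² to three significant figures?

I₀ ≈ 671 W/m²

Unpolarized light through the first polarizer → I₁ = ½ I₀, now polarized at 59°.
I₂ = I₁ cos²(19° − 59°) = 0.5 I₀ · cos²(40°) = 0.2934 I₀.
So 197 W/m² = 0.2934 I₀, giving I₀ = 197/0.2934 = 671.4 W/m².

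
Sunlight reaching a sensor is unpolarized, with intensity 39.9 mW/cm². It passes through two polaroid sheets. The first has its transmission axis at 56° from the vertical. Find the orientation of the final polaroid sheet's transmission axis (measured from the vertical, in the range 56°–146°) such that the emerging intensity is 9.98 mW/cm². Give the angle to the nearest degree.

Unpolarized light through the first polarizer → I₁ = ½ I₀, now polarized at 56°.
Target fraction: 9.98 / 39.9 mW/cm² = 0.2501 of I₀.
Need I₂/I₀ = 0.2501, so cos²(θ − 56°) = 0.2501 / 0.5 = 0.5003.
θ − 56° = arccos(√0.5003) = 45.0°, giving θ ≈ 56 + 45.0 = 101.0°.

θ ≈ 101°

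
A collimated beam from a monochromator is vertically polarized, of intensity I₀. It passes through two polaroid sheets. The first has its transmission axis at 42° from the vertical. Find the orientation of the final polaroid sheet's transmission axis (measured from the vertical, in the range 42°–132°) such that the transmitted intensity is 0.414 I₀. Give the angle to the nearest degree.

I₁ = I₀ cos²(42° − 0°) = I₀ cos²(42°) = 0.5523 I₀.
Need I₂/I₀ = 0.414, so cos²(θ − 42°) = 0.414 / 0.5523 = 0.7496.
θ − 42° = arccos(√0.7496) = 30.0°, giving θ ≈ 42 + 30.0 = 72.0°.

θ ≈ 72°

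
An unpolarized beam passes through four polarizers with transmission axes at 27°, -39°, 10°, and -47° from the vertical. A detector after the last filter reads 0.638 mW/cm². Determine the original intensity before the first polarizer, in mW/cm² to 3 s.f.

Unpolarized light through the first polarizer → I₁ = ½ I₀, now polarized at 27°.
I₂ = I₁ cos²(-39° − 27°) = 0.5 I₀ · cos²(66°) = 0.08272 I₀.
I₃ = I₂ cos²(10° + 39°) = 0.08272 I₀ · cos²(49°) = 0.0356 I₀.
I₄ = I₃ cos²(-47° − 10°) = 0.0356 I₀ · cos²(57°) = 0.01056 I₀.
So 0.638 mW/cm² = 0.01056 I₀, giving I₀ = 0.638/0.01056 = 60.41 mW/cm².

I₀ ≈ 60.4 mW/cm²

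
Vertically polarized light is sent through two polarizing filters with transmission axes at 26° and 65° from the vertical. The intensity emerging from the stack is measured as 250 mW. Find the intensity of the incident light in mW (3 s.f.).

By Malus's law, I₁ = I₀ cos²(26° − 0°) = I₀ cos²(26°) = 0.8078 I₀.
I₂ = I₁ cos²(65° − 26°) = 0.8078 I₀ · cos²(39°) = 0.4879 I₀.
So 250 mW = 0.4879 I₀, giving I₀ = 250/0.4879 = 512.4 mW.

I₀ ≈ 512 mW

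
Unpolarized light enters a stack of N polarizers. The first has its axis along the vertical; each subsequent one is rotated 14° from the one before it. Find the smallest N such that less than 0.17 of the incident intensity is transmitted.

First polarizer halves the unpolarized light: factor 1/2.
Each further stage multiplies by cos²(14°) = 0.9415.
After N polarizers: T = 0.5·0.9415^(N−1). Require T < 0.17 ⇒ N−1 > ln(0.17/0.5)/ln(0.9415) = 17.89, so N−1 ≥ 18 and N = 19.
Check: N=19 gives T = 0.1689 < 0.17; N=18 gives T = 0.1794.

N = 19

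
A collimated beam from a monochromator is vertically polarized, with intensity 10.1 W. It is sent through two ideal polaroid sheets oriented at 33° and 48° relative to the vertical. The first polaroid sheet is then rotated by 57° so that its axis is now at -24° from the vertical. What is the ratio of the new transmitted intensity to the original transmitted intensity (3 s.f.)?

I_new/I_old ≈ 0.121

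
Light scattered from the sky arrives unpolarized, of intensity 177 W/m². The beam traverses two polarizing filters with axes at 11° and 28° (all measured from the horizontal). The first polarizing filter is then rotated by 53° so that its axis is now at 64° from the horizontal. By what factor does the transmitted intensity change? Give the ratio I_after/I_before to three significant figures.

I_new/I_old ≈ 0.716

Before rotation:
Unpolarized light through the first polarizer → I₁ = ½ I₀, now polarized at 11°.
I₂ = I₁ cos²(28° − 11°) = 0.5 I₀ · cos²(17°) = 0.4573 I₀.
After rotation:
Unpolarized light through the first polarizer → I₁ = ½ I₀, now polarized at 64°.
I₂ = I₁ cos²(28° − 64°) = 0.5 I₀ · cos²(36°) = 0.3273 I₀.
Ratio = 0.3273 / 0.4573 = 0.7157.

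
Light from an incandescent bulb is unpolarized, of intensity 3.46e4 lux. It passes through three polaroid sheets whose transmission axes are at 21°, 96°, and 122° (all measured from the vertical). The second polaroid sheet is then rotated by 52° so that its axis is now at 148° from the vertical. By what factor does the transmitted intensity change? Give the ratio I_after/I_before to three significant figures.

Before rotation:
Unpolarized light through the first polarizer → I₁ = ½ I₀, now polarized at 21°.
I₂ = I₁ cos²(96° − 21°) = 0.5 I₀ · cos²(75°) = 0.03349 I₀.
I₃ = I₂ cos²(122° − 96°) = 0.03349 I₀ · cos²(26°) = 0.02706 I₀.
After rotation:
Unpolarized light through the first polarizer → I₁ = ½ I₀, now polarized at 21°.
Angle between axes 1 and 2: 53°. I₂ = 0.5 I₀ · cos²(53°) = 0.1811 I₀.
I₃ = I₂ cos²(122° − 148°) = 0.1811 I₀ · cos²(26°) = 0.1463 I₀.
Ratio = 0.1463 / 0.02706 = 5.407.

I_new/I_old ≈ 5.41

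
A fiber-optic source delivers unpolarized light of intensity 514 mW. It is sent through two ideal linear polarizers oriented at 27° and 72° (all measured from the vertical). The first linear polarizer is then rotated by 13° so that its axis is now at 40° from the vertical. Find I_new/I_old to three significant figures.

I_new/I_old ≈ 1.44

Before rotation:
Unpolarized light through the first polarizer → I₁ = ½ I₀, now polarized at 27°.
I₂ = I₁ cos²(72° − 27°) = 0.5 I₀ · cos²(45°) = 0.25 I₀.
After rotation:
Unpolarized light through the first polarizer → I₁ = ½ I₀, now polarized at 40°.
I₂ = I₁ cos²(72° − 40°) = 0.5 I₀ · cos²(32°) = 0.3596 I₀.
Ratio = 0.3596 / 0.25 = 1.438.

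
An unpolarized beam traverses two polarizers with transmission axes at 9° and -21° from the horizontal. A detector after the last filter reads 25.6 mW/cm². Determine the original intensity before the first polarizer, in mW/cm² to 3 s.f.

Unpolarized light through the first polarizer → I₁ = ½ I₀, now polarized at 9°.
I₂ = I₁ cos²(-21° − 9°) = 0.5 I₀ · cos²(30°) = 0.375 I₀.
So 25.6 mW/cm² = 0.375 I₀, giving I₀ = 25.6/0.375 = 68.27 mW/cm².

I₀ ≈ 68.3 mW/cm²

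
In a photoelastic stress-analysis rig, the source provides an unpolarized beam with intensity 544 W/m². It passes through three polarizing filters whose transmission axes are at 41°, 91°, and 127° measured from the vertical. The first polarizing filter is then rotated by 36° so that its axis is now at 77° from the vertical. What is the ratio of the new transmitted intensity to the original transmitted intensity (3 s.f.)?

I_new/I_old ≈ 2.28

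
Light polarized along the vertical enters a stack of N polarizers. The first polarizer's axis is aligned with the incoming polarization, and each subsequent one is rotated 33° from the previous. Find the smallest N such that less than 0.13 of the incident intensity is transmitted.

N = 7

First polarizer is aligned with the polarization: full transmission.
Each further stage multiplies by cos²(33°) = 0.7034.
After N polarizers: T = 0.7034^(N−1). Require T < 0.13 ⇒ N−1 > ln(0.13)/ln(0.7034) = 5.80, so N−1 ≥ 6 and N = 7.
Check: N=7 gives T = 0.1211 < 0.13; N=6 gives T = 0.1722.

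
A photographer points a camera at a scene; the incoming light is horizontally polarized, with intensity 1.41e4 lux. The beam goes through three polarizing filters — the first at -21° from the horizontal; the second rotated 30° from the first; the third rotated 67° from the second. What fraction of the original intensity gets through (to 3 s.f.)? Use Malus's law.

By Malus's law, I₁ = 1.41e4 lux · cos²(21°) = 1.229e+04 lux.
I₂ = I₁ · cos²(30°) = 1.229e+04 · 0.75 = 9217 lux.
I₃ = I₂ · cos²(67°) = 9217 · 0.1527 = 1407 lux.
Transmitted fraction = 0.0998.

I/I₀ ≈ 0.0998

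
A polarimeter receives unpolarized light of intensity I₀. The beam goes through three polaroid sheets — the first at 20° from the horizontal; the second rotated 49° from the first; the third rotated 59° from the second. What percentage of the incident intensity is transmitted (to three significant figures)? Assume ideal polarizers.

≈ 5.71%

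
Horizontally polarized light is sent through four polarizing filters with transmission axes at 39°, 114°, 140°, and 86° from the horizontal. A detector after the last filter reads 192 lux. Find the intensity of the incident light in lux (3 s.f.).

I₀ ≈ 1.70e4 lux

I₁ = I₀ cos²(39° − 0°) = I₀ cos²(39°) = 0.604 I₀.
I₂ = I₁ cos²(114° − 39°) = 0.604 I₀ · cos²(75°) = 0.04046 I₀.
I₃ = I₂ cos²(140° − 114°) = 0.04046 I₀ · cos²(26°) = 0.03268 I₀.
I₄ = I₃ cos²(86° − 140°) = 0.03268 I₀ · cos²(54°) = 0.01129 I₀.
So 192 lux = 0.01129 I₀, giving I₀ = 192/0.01129 = 1.7e+04 lux.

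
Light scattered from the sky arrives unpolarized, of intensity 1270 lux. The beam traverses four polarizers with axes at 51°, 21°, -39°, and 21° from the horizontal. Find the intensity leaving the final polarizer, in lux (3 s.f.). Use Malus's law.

Unpolarized light through the first polarizer → I₁ = 1270 lux/2 = 635 lux, polarized at 51°.
I₂ = I₁ · cos²(30°) = 635 · 0.75 = 476.3 lux.
I₃ = I₂ · cos²(60°) = 476.3 · 0.25 = 119.1 lux.
I₄ = I₃ · cos²(60°) = 119.1 · 0.25 = 29.77 lux.

I ≈ 29.8 lux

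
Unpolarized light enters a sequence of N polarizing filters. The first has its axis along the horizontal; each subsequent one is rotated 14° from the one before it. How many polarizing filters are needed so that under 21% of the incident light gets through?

N = 16

First polarizer halves the unpolarized light: factor 1/2.
Each further stage multiplies by cos²(14°) = 0.9415.
After N polarizers: T = 0.5·0.9415^(N−1). Require T < 0.21 ⇒ N−1 > ln(0.21/0.5)/ln(0.9415) = 14.38, so N−1 ≥ 15 and N = 16.
Check: N=16 gives T = 0.2023 < 0.21; N=15 gives T = 0.2149.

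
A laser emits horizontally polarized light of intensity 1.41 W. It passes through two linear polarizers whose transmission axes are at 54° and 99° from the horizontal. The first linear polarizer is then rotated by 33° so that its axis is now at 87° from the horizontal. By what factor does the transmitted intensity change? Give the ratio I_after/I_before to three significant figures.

Before rotation:
By Malus's law, I₁ = I₀ cos²(54° − 0°) = I₀ cos²(54°) = 0.3455 I₀.
I₂ = I₁ cos²(99° − 54°) = 0.3455 I₀ · cos²(45°) = 0.1727 I₀.
After rotation:
I₁ = I₀ cos²(87° − 0°) = I₀ cos²(87°) = 0.002739 I₀.
I₂ = I₁ cos²(99° − 87°) = 0.002739 I₀ · cos²(12°) = 0.002621 I₀.
Ratio = 0.002621 / 0.1727 = 0.01517.

I_new/I_old ≈ 0.0152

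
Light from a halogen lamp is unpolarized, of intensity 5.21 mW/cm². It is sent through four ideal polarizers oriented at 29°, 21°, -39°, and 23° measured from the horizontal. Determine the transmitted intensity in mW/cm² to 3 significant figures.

I ≈ 0.141 mW/cm²

Unpolarized light through the first polarizer → I₁ = 5.21 mW/cm²/2 = 2.605 mW/cm², polarized at 29°.
I₂ = I₁ · cos²(8°) = 2.605 · 0.9806 = 2.555 mW/cm².
I₃ = I₂ · cos²(60°) = 2.555 · 0.25 = 0.6386 mW/cm².
I₄ = I₃ · cos²(62°) = 0.6386 · 0.2204 = 0.1408 mW/cm².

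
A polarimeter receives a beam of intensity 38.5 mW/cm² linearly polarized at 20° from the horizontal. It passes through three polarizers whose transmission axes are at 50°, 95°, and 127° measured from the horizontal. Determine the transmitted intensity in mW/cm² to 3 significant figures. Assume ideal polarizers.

I ≈ 10.4 mW/cm²

By Malus's law, I₁ = 38.5 mW/cm² · cos²(30°) = 28.88 mW/cm².
I₂ = I₁ · cos²(45°) = 28.88 · 0.5 = 14.44 mW/cm².
I₃ = I₂ · cos²(32°) = 14.44 · 0.7192 = 10.38 mW/cm².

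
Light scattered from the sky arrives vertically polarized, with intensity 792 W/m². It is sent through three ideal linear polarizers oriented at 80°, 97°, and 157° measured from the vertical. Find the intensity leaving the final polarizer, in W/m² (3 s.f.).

I₁ = 792 W/m² · cos²(80°) = 23.88 W/m².
I₂ = I₁ · cos²(17°) = 23.88 · 0.9145 = 21.84 W/m².
I₃ = I₂ · cos²(60°) = 21.84 · 0.25 = 5.46 W/m².

I ≈ 5.46 W/m²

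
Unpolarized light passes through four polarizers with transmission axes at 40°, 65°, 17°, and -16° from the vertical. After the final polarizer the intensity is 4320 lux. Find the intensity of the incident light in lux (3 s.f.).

Unpolarized light through the first polarizer → I₁ = ½ I₀, now polarized at 40°.
I₂ = I₁ cos²(65° − 40°) = 0.5 I₀ · cos²(25°) = 0.4107 I₀.
I₃ = I₂ cos²(17° − 65°) = 0.4107 I₀ · cos²(48°) = 0.1839 I₀.
I₄ = I₃ cos²(-16° − 17°) = 0.1839 I₀ · cos²(33°) = 0.1293 I₀.
So 4320 lux = 0.1293 I₀, giving I₀ = 4320/0.1293 = 3.34e+04 lux.

I₀ ≈ 3.34e4 lux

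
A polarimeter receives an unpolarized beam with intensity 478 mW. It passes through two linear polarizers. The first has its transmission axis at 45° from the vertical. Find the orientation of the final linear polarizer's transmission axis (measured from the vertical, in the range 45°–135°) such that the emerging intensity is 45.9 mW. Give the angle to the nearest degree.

θ ≈ 109°

Unpolarized light through the first polarizer → I₁ = ½ I₀, now polarized at 45°.
Target fraction: 45.9 / 478 mW = 0.09603 of I₀.
Need I₂/I₀ = 0.09603, so cos²(θ − 45°) = 0.09603 / 0.5 = 0.1921.
θ − 45° = arccos(√0.1921) = 64.0°, giving θ ≈ 45 + 64.0 = 109.0°.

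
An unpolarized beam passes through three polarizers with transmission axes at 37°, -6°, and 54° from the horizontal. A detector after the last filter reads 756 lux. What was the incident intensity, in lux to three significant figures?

I₀ ≈ 1.13e4 lux

Unpolarized light through the first polarizer → I₁ = ½ I₀, now polarized at 37°.
I₂ = I₁ cos²(-6° − 37°) = 0.5 I₀ · cos²(43°) = 0.2674 I₀.
I₃ = I₂ cos²(54° + 6°) = 0.2674 I₀ · cos²(60°) = 0.06686 I₀.
So 756 lux = 0.06686 I₀, giving I₀ = 756/0.06686 = 1.131e+04 lux.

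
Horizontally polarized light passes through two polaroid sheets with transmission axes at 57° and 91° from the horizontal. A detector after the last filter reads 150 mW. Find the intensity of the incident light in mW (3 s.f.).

I₀ ≈ 736 mW

By Malus's law, I₁ = I₀ cos²(57° − 0°) = I₀ cos²(57°) = 0.2966 I₀.
I₂ = I₁ cos²(91° − 57°) = 0.2966 I₀ · cos²(34°) = 0.2039 I₀.
So 150 mW = 0.2039 I₀, giving I₀ = 150/0.2039 = 735.7 mW.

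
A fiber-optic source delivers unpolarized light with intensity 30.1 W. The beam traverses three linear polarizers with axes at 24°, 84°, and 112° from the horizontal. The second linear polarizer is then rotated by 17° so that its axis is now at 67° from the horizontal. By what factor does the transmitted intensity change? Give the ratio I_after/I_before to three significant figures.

I_new/I_old ≈ 1.37

Before rotation:
Unpolarized light through the first polarizer → I₁ = ½ I₀, now polarized at 24°.
I₂ = I₁ cos²(84° − 24°) = 0.5 I₀ · cos²(60°) = 0.125 I₀.
I₃ = I₂ cos²(112° − 84°) = 0.125 I₀ · cos²(28°) = 0.09745 I₀.
After rotation:
Unpolarized light through the first polarizer → I₁ = ½ I₀, now polarized at 24°.
I₂ = I₁ cos²(67° − 24°) = 0.5 I₀ · cos²(43°) = 0.2674 I₀.
I₃ = I₂ cos²(112° − 67°) = 0.2674 I₀ · cos²(45°) = 0.1337 I₀.
Ratio = 0.1337 / 0.09745 = 1.372.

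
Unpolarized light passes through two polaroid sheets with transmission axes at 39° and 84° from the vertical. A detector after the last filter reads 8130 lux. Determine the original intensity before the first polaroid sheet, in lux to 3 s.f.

Unpolarized light through the first polarizer → I₁ = ½ I₀, now polarized at 39°.
I₂ = I₁ cos²(84° − 39°) = 0.5 I₀ · cos²(45°) = 0.25 I₀.
So 8130 lux = 0.25 I₀, giving I₀ = 8130/0.25 = 3.252e+04 lux.

I₀ ≈ 3.25e4 lux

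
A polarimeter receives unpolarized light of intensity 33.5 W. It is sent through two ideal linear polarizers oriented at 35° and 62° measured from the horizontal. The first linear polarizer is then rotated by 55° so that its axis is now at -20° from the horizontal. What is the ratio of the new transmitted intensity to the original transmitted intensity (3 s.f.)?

I_new/I_old ≈ 0.0244

Before rotation:
Unpolarized light through the first polarizer → I₁ = ½ I₀, now polarized at 35°.
I₂ = I₁ cos²(62° − 35°) = 0.5 I₀ · cos²(27°) = 0.3969 I₀.
After rotation:
Unpolarized light through the first polarizer → I₁ = ½ I₀, now polarized at -20°.
I₂ = I₁ cos²(62° + 20°) = 0.5 I₀ · cos²(82°) = 0.009685 I₀.
Ratio = 0.009685 / 0.3969 = 0.0244.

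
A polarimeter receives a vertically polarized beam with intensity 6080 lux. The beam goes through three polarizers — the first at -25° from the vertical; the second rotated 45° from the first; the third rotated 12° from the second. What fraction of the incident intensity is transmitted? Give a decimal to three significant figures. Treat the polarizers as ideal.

I/I₀ ≈ 0.393

By Malus's law, I₁ = 6080 lux · cos²(25°) = 4994 lux.
I₂ = I₁ · cos²(45°) = 4994 · 0.5 = 2497 lux.
I₃ = I₂ · cos²(12°) = 2497 · 0.9568 = 2389 lux.
Transmitted fraction = 0.3929.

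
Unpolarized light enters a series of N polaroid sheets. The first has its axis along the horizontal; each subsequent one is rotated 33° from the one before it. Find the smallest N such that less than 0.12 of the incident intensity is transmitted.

First polarizer halves the unpolarized light: factor 1/2.
Each further stage multiplies by cos²(33°) = 0.7034.
After N polarizers: T = 0.5·0.7034^(N−1). Require T < 0.12 ⇒ N−1 > ln(0.12/0.5)/ln(0.7034) = 4.06, so N−1 ≥ 5 and N = 6.
Check: N=6 gives T = 0.08608 < 0.12; N=5 gives T = 0.1224.

N = 6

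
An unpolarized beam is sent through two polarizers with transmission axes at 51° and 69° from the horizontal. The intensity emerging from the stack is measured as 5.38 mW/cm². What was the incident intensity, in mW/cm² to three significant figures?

I₀ ≈ 11.9 mW/cm²

Unpolarized light through the first polarizer → I₁ = ½ I₀, now polarized at 51°.
I₂ = I₁ cos²(69° − 51°) = 0.5 I₀ · cos²(18°) = 0.4523 I₀.
So 5.38 mW/cm² = 0.4523 I₀, giving I₀ = 5.38/0.4523 = 11.9 mW/cm².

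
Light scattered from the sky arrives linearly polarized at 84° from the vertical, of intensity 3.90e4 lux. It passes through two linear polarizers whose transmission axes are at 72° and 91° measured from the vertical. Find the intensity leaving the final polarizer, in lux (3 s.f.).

I₁ = 3.90e4 lux · cos²(12°) = 3.731e+04 lux.
I₂ = I₁ · cos²(19°) = 3.731e+04 · 0.894 = 3.336e+04 lux.

I ≈ 3.34e4 lux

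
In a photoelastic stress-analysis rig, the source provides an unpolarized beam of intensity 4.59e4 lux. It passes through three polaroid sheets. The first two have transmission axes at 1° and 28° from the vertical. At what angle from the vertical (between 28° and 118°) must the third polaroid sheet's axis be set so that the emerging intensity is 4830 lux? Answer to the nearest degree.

θ ≈ 87°

Unpolarized light through the first polarizer → I₁ = ½ I₀, now polarized at 1°.
I₂ = I₁ cos²(28° − 1°) = 0.5 I₀ · cos²(27°) = 0.3969 I₀.
Target fraction: 4830 / 4.59e4 lux = 0.1052 of I₀.
Need I₃/I₀ = 0.1052, so cos²(θ − 28°) = 0.1052 / 0.3969 = 0.2651.
θ − 28° = arccos(√0.2651) = 59.0°, giving θ ≈ 28 + 59.0 = 87.0°.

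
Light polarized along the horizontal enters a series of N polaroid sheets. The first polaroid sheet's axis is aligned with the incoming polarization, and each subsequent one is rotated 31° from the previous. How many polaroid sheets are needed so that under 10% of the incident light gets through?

First polarizer is aligned with the polarization: full transmission.
Each further stage multiplies by cos²(31°) = 0.7347.
After N polarizers: T = 0.7347^(N−1). Require T < 0.10 ⇒ N−1 > ln(0.10)/ln(0.7347) = 7.47, so N−1 ≥ 8 and N = 9.
Check: N=9 gives T = 0.08493 < 0.10; N=8 gives T = 0.1156.

N = 9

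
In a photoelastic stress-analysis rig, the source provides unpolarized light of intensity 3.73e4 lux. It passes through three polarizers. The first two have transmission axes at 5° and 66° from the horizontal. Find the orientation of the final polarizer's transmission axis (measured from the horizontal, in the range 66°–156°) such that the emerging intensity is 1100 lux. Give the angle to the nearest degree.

θ ≈ 126°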